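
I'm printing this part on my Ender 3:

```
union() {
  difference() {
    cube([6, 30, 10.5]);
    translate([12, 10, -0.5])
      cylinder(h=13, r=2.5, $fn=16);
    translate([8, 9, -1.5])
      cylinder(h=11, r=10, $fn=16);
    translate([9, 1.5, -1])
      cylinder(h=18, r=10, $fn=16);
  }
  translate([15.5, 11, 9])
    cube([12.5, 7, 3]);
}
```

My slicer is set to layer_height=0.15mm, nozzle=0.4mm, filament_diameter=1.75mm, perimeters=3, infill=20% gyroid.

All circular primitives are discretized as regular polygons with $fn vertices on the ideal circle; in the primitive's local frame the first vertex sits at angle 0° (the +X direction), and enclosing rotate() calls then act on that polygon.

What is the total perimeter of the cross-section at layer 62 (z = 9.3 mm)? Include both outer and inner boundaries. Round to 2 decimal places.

79.15 mm

At z = 9.3 mm: the cube (footprint 6×30) is included at this height (perimeter 72.00 mm); the r=2.5 cylinder at (12, 10) gives a regular 16-gon of circumradius 2.5 (constant along its height) (perimeter = 2·16·2.500·sin(180°/16) = 15.61 mm); the cylinder at (8, 9): section is a regular 16-gon, circumradius r=10 (perimeter = 2·16·10.000·sin(180°/16) = 62.43 mm); the cylinder at (9, 1.5): section is a regular 16-gon, circumradius r=10 (perimeter = 2·16·10.000·sin(180°/16) = 62.43 mm); After the difference (first − rest): starting from the 6×30 cube, the r=2.5 cylinder at (12, 10) misses the remaining region (no effect); the r=10 cylinder at (8, 9) partially overlaps it — only the 98.37 mm² overlap (of its 306.15 mm²) is removed, clipping the outline; the r=10 cylinder at (9, 1.5) partially overlaps it — only the 5.22 mm² overlap (of its 306.15 mm²) is removed, clipping the outline — boundary = 40.15 mm; the 12.5×7 cube at (15.5, 11) contributes its full rectangle (perimeter 39.00 mm); Combining (union): the 2 present regions are separate (no shared area or edge), so areas and boundary lengths simply add and each stays a separate island — boundary = 79.15 mm. Overall, the cross-section has 2 separate islands. Total boundary length (outer) = 79.15 mm.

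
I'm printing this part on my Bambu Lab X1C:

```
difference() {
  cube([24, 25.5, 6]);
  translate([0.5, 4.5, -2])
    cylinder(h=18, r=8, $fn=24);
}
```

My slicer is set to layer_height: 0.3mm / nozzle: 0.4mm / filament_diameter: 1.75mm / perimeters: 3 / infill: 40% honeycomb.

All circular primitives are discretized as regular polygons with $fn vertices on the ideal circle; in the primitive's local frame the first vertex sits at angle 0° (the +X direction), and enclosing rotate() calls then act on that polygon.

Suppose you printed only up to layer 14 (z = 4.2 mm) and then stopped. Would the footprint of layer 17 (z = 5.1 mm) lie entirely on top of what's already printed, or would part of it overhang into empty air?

Compare the two slices. At z = 4.2: the cube (footprint 24×25.5) is included at this height (area 612.00 mm²); the r=8 cylinder at (0.5, 4.5) gives a regular 24-gon of circumradius 8 (constant along its height) (area = (24/2)·8.000²·sin(360°/24) = 198.77 mm²); Subtracting the remaining from the first: starting from the 24×25.5 cube (612.00 mm²), the r=8 cylinder at (0.5, 4.5) partially overlaps it — only the 89.72 mm² overlap (of its 198.77 mm²) is removed, clipping the outline — area = 522.28 mm². At z = 5.1: the cube (footprint 24×25.5) is included at this height (area 612.00 mm²); the cylinder at (0.5, 4.5): section is a regular 24-gon, circumradius r=8 (area = (24/2)·8.000²·sin(360°/24) = 198.77 mm²); Taking the first minus the rest: starting from the 24×25.5 cube (612.00 mm²), the r=8 cylinder at (0.5, 4.5) partially overlaps it — only the 89.72 mm² overlap (of its 198.77 mm²) is removed, clipping the outline — area = 522.28 mm². Checking containment: the cross-section at z = 5.1 is a subset of the cross-section at z = 4.2.

entirely on top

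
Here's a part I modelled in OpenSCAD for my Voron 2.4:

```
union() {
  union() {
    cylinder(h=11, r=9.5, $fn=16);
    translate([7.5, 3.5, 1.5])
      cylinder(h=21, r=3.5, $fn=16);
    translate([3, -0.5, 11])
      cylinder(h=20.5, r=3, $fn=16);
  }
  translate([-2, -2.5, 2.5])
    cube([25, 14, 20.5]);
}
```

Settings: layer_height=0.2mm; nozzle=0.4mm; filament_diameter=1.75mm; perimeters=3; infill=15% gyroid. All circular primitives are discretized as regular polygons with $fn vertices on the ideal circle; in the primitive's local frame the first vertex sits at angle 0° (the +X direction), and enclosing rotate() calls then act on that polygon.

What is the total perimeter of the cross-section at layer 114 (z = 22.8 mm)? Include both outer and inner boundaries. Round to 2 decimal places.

At z = 22.8 mm: the cylinder is absent (z outside [0, 11]); the cylinder at (7.5, 3.5) does not reach this height (z outside [1.5, 22.5]); the r=3 cylinder at (3, -0.5) contributes a regular 16-gon of circumradius 3 (perimeter = 2·16·3.000·sin(180°/16) = 18.73 mm); Combining (union): only the r=3 cylinder at (3, -0.5) is present, so the union is just that shape — boundary = 18.73 mm; the cube at (-2, -2.5) is present — its section is the full 25×14 rectangle (perimeter 78.00 mm); Taking the union: the regions partially overlap (shared area 24.64 mm²), so the edge portions inside another operand are dropped and the merged outline is re-measured after clipping — boundary = 78.57 mm. Overall, the cross-section is a single solid region. Total boundary length (outer) = 78.57 mm.

78.57 mm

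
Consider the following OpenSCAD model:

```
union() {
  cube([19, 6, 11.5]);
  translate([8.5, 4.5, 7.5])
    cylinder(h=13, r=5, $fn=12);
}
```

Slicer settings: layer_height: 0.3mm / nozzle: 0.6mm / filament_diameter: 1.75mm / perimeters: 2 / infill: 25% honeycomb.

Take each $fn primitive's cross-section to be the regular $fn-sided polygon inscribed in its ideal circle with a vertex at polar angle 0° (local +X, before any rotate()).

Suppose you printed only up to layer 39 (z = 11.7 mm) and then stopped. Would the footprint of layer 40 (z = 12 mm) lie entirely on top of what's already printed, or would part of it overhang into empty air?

Compare the two slices. At z = 11.7: the cube does not reach this height (z outside [0, 11.5]); the r=5 cylinder at (8.5, 4.5) contributes a regular 12-gon of circumradius 5 (area = (12/2)·5.000²·sin(360°/12) = 75.00 mm²); Combining (union): only the r=5 cylinder at (8.5, 4.5) is present, so the union is just that shape — area = 75.00 mm². At z = 12: the cube is not intersected at this z (z outside [0, 11.5]); the r=5 cylinder at (8.5, 4.5) gives a regular 12-gon of circumradius 5 (constant along its height) (area = (12/2)·5.000²·sin(360°/12) = 75.00 mm²); Taking the union: only the r=5 cylinder at (8.5, 4.5) is present, so the union is just that shape — area = 75.00 mm². Checking containment: the cross-section at z = 12 is a subset of the cross-section at z = 11.7.

entirely on top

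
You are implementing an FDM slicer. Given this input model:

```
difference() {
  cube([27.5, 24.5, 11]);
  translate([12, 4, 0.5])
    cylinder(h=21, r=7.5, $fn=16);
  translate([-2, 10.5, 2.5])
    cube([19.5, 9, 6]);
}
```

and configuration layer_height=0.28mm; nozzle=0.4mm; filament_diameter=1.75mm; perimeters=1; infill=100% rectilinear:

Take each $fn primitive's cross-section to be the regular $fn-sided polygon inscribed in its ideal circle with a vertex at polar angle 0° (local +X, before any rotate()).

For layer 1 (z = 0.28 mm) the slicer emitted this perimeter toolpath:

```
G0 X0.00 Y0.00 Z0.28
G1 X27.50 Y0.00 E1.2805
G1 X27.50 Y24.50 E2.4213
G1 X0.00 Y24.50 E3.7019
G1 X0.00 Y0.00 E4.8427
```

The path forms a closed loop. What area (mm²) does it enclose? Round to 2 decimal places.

Apply the shoelace formula to the sequence of (X, Y) vertices; enclosed area = 673.75 mm².

673.75 mm²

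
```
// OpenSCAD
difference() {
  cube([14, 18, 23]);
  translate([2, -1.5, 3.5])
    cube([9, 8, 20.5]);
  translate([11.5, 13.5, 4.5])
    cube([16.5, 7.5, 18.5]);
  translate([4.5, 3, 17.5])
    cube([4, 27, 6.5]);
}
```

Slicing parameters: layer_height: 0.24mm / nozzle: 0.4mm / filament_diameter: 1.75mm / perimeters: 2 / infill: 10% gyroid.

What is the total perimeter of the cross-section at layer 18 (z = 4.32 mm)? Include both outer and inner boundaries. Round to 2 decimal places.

77.00 mm

At z = 4.32 mm: the cube (footprint 14×18) is included at this height (perimeter 64.00 mm); the cube at (2, -1.5) is present — its section is the full 9×8 rectangle (perimeter 34.00 mm); the cube at (11.5, 13.5) is absent (z outside [4.5, 23]); the cube at (4.5, 3) is not intersected at this z (z outside [17.5, 24]); Taking the first minus the rest: starting from the 14×18 cube, the 9×8 cube at (2, -1.5) partially overlaps it — only the 58.50 mm² overlap (of its 72.00 mm²) is removed, clipping the outline — boundary = 77.00 mm. Overall, the cross-section is a single solid region. Total boundary length (outer) = 77.00 mm.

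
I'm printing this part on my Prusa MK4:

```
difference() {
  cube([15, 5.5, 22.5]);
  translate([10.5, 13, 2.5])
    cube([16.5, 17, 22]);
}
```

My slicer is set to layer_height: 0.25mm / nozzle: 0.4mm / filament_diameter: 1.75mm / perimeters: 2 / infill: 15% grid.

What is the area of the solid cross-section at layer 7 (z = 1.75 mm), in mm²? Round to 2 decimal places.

82.50 mm²

At z = 1.75 mm: the cube (footprint 15×5.5) is included at this height (area 82.50 mm²); the cube at (10.5, 13) does not reach this height (z outside [2.5, 24.5]); Subtracting the remaining from the first: none of the subtracted shapes is present at this height, so the 15×5.5 cube is unchanged — area = 82.50 mm². Overall, the cross-section is a single solid region. Net area = 82.50 mm².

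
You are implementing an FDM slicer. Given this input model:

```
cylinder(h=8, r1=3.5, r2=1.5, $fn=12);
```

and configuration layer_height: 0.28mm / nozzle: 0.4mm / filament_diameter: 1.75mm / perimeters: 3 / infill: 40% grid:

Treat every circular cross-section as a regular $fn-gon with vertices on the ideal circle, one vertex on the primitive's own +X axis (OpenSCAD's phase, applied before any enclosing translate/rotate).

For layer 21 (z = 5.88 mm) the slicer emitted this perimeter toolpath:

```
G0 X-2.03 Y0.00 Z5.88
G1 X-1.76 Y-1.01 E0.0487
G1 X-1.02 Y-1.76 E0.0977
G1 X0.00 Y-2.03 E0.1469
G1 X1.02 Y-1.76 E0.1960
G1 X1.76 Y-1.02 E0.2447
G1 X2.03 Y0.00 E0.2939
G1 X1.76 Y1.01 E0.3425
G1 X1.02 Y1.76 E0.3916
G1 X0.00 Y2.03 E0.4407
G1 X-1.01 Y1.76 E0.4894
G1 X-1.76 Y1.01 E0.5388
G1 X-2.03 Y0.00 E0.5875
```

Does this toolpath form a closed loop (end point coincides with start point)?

yes

Start point (G0): (-2.03, 0.00). End point (last G1): the path returns to the start — closed.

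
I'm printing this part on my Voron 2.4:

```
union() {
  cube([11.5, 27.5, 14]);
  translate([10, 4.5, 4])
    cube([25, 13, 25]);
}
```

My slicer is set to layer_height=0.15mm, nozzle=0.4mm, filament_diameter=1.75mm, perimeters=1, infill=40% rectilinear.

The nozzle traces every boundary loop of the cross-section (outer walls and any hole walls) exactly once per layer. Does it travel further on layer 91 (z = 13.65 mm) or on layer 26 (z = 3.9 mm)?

layer 91 (z = 13.65 mm)

Layer 91 (z = 13.65): the cube (footprint 11.5×27.5) is included at this height (perimeter 78.00 mm); the cube at (10, 4.5) is present — its section is the full 25×13 rectangle (perimeter 76.00 mm); Taking the union: the regions partially overlap (shared area 19.50 mm²), so the edge portions inside another operand are dropped and the merged outline is re-measured after clipping — boundary = 125.00 mm. So its perimeter = 125.00 mm. Layer 26 (z = 3.9): the 11.5×27.5 cube contributes its full rectangle (perimeter 78.00 mm); the cube at (10, 4.5) is absent (z outside [4, 29]); Combining (union): only the 11.5×27.5 cube is present, so the union is just that shape — boundary = 78.00 mm. So its perimeter = 78.00 mm. Layer 91 is larger (125.00 vs 78.00 mm).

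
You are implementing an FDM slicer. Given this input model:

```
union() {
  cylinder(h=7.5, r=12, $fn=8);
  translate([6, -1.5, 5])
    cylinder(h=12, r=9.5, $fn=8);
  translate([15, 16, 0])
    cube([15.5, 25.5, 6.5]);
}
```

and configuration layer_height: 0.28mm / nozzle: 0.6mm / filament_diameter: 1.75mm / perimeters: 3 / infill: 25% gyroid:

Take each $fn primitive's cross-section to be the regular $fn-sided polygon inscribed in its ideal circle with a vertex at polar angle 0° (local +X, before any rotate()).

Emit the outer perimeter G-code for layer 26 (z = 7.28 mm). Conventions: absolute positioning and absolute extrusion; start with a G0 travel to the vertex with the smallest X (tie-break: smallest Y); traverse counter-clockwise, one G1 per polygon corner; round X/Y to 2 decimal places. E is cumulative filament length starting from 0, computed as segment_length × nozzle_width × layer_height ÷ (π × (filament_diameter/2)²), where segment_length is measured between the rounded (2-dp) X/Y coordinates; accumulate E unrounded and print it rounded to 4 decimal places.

At z = 7.28 mm: the cylinder: section is a regular 8-gon, circumradius r=12; the r=9.5 cylinder at (6, -1.5) gives a regular 8-gon of circumradius 9.5 (constant along its height); the cube at (15, 16) does not reach this height (z outside [0, 6.5]); Combining (union): the regions partially overlap (shared area 196.52 mm²), so overlapping operands fuse into one piece — 1 connected region. The outline is a single polygon with 12 vertices. Extrusion per mm of travel: 0.6 × 0.28 / (π × 0.875²) = 0.069846. Accumulating E over each segment gives final E = 5.5869.

G0 X-12.00 Y0.00 Z7.28
G1 X-8.49 Y-8.49 E0.6417
G1 X0.00 Y-12.00 E1.2833
G1 X4.21 Y-10.26 E1.6015
G1 X6.00 Y-11.00 E1.7368
G1 X12.72 Y-8.22 E2.2448
G1 X15.50 Y-1.50 E2.7527
G1 X12.72 Y5.22 E3.2607
G1 X9.24 Y6.66 E3.5237
G1 X8.49 Y8.49 E3.6618
G1 X0.00 Y12.00 E4.3035
G1 X-8.49 Y8.49 E4.9452
G1 X-12.00 Y0.00 E5.5869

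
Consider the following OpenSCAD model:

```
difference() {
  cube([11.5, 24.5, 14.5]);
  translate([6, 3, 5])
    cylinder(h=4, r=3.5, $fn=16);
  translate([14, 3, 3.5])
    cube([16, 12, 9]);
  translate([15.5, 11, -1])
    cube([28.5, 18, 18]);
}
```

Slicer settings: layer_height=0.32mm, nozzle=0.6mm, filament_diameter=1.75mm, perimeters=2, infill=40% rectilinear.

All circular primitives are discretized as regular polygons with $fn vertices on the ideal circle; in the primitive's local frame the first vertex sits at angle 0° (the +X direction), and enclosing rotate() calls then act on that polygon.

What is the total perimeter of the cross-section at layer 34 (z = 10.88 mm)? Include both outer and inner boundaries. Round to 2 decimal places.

At z = 10.88 mm: the cube is present — its section is the full 11.5×24.5 rectangle (perimeter 72.00 mm); the cylinder at (6, 3) is absent (z outside [5, 9]); the cube at (14, 3) is present — its section is the full 16×12 rectangle (perimeter 56.00 mm); the cube at (15.5, 11) (footprint 28.5×18) is included at this height (perimeter 93.00 mm); Subtracting the remaining from the first: starting from the 11.5×24.5 cube, the 16×12 cube at (14, 3) misses the remaining region (no effect); the 28.5×18 cube at (15.5, 11) misses the remaining region (no effect) — boundary = 72.00 mm. Overall, the cross-section is a single solid region. Total boundary length (outer) = 72.00 mm.

72.00 mm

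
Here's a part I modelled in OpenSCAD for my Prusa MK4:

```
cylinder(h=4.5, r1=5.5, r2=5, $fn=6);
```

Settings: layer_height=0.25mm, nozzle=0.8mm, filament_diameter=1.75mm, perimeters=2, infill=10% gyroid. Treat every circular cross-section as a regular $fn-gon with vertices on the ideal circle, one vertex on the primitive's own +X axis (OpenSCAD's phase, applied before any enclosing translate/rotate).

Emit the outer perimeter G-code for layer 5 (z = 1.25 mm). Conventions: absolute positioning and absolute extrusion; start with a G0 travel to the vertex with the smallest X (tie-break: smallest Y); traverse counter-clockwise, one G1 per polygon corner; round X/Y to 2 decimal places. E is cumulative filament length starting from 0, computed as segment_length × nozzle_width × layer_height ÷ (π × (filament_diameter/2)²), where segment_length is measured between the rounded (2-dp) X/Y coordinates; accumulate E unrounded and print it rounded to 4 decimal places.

G0 X-5.36 Y0.00 Z1.25
G1 X-2.68 Y-4.64 E0.4455
G1 X2.68 Y-4.64 E0.8912
G1 X5.36 Y0.00 E1.3368
G1 X2.68 Y4.64 E1.7823
G1 X-2.68 Y4.64 E2.2280
G1 X-5.36 Y0.00 E2.6736

At z = 1.25 mm: the cone (r1=5.5→r2=5) has section circumradius 5.361 here — a regular 6-gon. The outline is a single polygon with 6 vertices. Extrusion per mm of travel: 0.8 × 0.25 / (π × 0.875²) = 0.083150. Accumulating E over each segment gives final E = 2.6736.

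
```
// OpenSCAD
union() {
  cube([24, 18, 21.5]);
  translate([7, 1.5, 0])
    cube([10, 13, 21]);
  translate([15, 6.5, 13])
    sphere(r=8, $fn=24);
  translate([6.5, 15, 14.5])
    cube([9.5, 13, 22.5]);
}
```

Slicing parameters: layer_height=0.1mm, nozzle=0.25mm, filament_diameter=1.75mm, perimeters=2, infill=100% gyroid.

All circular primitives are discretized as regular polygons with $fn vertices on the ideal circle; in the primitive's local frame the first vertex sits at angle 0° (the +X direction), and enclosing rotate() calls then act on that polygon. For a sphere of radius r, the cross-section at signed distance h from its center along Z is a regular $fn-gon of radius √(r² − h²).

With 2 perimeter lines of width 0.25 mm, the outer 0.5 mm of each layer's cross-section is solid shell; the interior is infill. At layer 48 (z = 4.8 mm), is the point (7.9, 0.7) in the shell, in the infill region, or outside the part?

infill

At z = 4.8 mm: the cube is present — its section is the full 24×18 rectangle; the cube at (7, 1.5) is present — its section is the full 10×13 rectangle; the sphere at (15, 6.5) is absent (|z−center|=8.200 > r=8); the cube at (6.5, 15) is absent (z outside [14.5, 37]); Taking the union: the 10×13 cube at (7, 1.5) lies entirely inside the 24×18 cube, so the union is just the 24×18 cube — 1 connected region. Overall, the cross-section is a single solid region. The nearest boundary edge runs (24.00, 0.00)→(0.00, 0.00); distance from the point to it = 0.70 mm. The point is inside the cross-section and 0.70 mm from the nearest boundary — more than the 0.5 mm shell width (2 × 0.25), so it's in the infill interior.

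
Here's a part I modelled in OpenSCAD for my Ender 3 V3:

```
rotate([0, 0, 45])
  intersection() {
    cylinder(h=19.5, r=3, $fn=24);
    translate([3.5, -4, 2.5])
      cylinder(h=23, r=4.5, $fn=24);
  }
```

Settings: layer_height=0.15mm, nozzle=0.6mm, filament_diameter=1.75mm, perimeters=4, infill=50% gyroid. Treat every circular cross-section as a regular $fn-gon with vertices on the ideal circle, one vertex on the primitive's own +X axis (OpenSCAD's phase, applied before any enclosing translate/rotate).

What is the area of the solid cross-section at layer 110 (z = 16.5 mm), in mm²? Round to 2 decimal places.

At z = 16.5 mm: the r=3 cylinder contributes a regular 24-gon of circumradius 3 (area = (24/2)·3.000²·sin(360°/24) = 27.95 mm²); the r=4.5 cylinder at (3.5, -4) gives a regular 24-gon of circumradius 4.5 (constant along its height) (area = (24/2)·4.500²·sin(360°/24) = 62.89 mm²); Taking the intersection: the r=4.5 cylinder at (3.5, -4) partially overlaps the r=3 cylinder; clipping to the common part keeps 7.48 mm² — area = 7.48 mm²; (rotated 45° about Z; rotation is an isometry so areas/perimeters/island counts are preserved). Overall, the cross-section is a single solid region. Net area = 7.48 mm².

7.48 mm²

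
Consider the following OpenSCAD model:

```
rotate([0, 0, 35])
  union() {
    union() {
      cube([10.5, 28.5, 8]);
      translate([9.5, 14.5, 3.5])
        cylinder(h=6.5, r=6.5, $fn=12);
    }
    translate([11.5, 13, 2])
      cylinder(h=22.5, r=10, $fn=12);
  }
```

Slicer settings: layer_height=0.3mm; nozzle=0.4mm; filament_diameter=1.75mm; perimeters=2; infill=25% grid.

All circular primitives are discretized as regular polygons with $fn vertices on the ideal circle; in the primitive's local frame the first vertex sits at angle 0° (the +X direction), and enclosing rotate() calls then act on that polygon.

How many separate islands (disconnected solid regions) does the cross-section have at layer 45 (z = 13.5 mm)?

1

At z = 13.5 mm: the cube is not intersected at this z (z outside [0, 8]); the cylinder at (9.5, 14.5) is not intersected at this z (z outside [3.5, 10]); Merging all regions: nothing is present at this height; the r=10 cylinder at (11.5, 13) contributes a regular 12-gon of circumradius 10; Combining (union): only the r=10 cylinder at (11.5, 13) is present, so the union is just that shape — 1 connected region; (rotated 35° about Z; rotation is an isometry so areas/perimeters/island counts are preserved). Overall, the cross-section is a single solid region. Island count = 1.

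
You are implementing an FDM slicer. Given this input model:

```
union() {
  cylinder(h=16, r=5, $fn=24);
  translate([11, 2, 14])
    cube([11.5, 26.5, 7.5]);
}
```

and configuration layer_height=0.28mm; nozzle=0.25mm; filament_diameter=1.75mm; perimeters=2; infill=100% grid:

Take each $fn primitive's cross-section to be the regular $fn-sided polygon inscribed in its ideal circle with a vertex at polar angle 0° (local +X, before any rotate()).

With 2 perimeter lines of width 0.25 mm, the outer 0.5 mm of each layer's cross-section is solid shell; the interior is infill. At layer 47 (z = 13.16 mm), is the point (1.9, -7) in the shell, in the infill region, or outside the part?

At z = 13.16 mm: the r=5 cylinder contributes a regular 24-gon of circumradius 5; the cube at (11, 2) is not intersected at this z (z outside [14, 21.5]); Taking the union: only the r=5 cylinder is present, so the union is just that shape — 1 connected region. Overall, the cross-section is a single solid region. The nearest boundary edge runs (-0.00, -5.00)→(1.29, -4.83); distance from the point to it = 2.25 mm. The point is not inside any of the regions above, so it lies outside the cross-section (2.25 mm from the nearest boundary).

outside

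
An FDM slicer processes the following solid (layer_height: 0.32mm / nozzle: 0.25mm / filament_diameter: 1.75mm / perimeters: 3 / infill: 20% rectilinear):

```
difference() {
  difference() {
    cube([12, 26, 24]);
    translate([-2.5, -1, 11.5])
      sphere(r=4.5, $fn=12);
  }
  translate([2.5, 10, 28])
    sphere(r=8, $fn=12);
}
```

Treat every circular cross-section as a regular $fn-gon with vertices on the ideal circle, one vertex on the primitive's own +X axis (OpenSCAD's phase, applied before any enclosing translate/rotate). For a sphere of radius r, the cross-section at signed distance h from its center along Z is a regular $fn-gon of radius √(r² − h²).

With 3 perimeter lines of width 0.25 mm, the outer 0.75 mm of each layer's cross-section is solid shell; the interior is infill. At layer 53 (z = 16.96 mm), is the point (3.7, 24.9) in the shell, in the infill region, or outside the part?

At z = 16.96 mm: the cube (footprint 12×26) is included at this height; the sphere at (-2.5, -1) is not intersected at this z (|z−center|=5.460 > r=4.5); Taking the first minus the rest: none of the subtracted shapes is present at this height, so the 12×26 cube is unchanged — 1 connected region; the sphere at (2.5, 10) does not reach this height (|z−center|=11.040 > r=8); After the difference (first − rest): none of the subtracted shapes is present at this height, so that combined region is unchanged — 1 connected region. Overall, the cross-section is a single solid region. The nearest boundary edge runs (12.00, 26.00)→(0.00, 26.00); distance from the point to it = 1.10 mm. The point is inside the cross-section and 1.10 mm from the nearest boundary — more than the 0.75 mm shell width (3 × 0.25), so it's in the infill interior.

infill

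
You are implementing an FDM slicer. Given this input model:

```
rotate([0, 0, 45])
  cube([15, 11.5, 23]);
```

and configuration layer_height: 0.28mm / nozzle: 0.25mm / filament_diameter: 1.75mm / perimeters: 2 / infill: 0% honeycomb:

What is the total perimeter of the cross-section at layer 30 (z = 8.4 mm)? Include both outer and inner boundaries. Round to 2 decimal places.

At z = 8.4 mm: the 15×11.5 cube contributes its full rectangle (perimeter 53.00 mm); (whole slice rotated 45° about Z — lengths, areas and connectivity unchanged). Overall, the cross-section is a single solid region. Total boundary length (outer) = 53.00 mm.

53.00 mm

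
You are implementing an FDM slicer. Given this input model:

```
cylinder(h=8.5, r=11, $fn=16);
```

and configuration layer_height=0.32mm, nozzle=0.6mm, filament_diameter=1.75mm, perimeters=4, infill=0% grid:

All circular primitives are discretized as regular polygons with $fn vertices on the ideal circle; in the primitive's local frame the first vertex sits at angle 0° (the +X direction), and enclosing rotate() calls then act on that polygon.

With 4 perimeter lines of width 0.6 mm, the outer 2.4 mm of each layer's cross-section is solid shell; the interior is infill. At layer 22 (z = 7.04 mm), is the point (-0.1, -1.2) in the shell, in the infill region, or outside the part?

At z = 7.04 mm: the r=11 cylinder gives a regular 16-gon of circumradius 11 (constant along its height). Overall, the cross-section is a single solid region. The nearest boundary edge runs (-4.21, -10.16)→(-0.00, -11.00); distance from the point to it = 9.59 mm. The point is inside the cross-section and 9.59 mm from the nearest boundary — more than the 2.4 mm shell width (4 × 0.6), so it's in the infill interior.

infill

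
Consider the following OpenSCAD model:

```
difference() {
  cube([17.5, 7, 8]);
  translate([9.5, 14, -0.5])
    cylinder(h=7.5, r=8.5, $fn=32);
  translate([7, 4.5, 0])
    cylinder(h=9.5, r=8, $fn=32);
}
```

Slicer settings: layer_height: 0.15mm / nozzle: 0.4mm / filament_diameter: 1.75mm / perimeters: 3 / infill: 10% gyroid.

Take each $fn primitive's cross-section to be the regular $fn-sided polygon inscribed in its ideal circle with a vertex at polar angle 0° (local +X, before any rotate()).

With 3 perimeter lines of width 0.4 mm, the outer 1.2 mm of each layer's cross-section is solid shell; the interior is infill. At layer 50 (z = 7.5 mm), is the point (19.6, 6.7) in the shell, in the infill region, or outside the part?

outside

At z = 7.5 mm: the 17.5×7 cube contributes its full rectangle; the cylinder at (9.5, 14) is not intersected at this z (z outside [-0.5, 7]); the cylinder at (7, 4.5): section is a regular 32-gon, circumradius r=8; After the difference (first − rest): starting from the 17.5×7 cube, the r=8 cylinder at (7, 4.5) partially overlaps it — only the 102.35 mm² overlap (of its 199.77 mm²) is removed, clipping the outline — 2 connected regions. Overall, the cross-section has 2 separate islands. The nearest boundary edge runs (17.50, 7.00)→(17.50, 0.00); distance from the point to it = 2.10 mm. The point is not inside any of the regions above, so it lies outside the cross-section (2.10 mm from the nearest boundary).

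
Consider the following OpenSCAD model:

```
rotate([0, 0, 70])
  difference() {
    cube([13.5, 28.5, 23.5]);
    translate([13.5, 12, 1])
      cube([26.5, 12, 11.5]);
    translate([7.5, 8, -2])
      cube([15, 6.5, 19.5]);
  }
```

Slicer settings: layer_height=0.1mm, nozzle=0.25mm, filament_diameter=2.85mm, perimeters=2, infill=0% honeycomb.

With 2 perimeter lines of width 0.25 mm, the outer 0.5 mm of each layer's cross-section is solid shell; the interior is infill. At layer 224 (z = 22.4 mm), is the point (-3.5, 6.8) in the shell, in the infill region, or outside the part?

infill

At z = 22.4 mm: the cube (footprint 13.5×28.5) is included at this height; the cube at (13.5, 12) is absent (z outside [1, 12.5]); the cube at (7.5, 8) is absent (z outside [-2, 17.5]); Taking the first minus the rest: none of the subtracted shapes is present at this height, so the 13.5×28.5 cube is unchanged — 1 connected region; (whole slice rotated 70° about Z — lengths, areas and connectivity unchanged). Overall, the cross-section is a single solid region. Undo the 70° rotation: the query point maps to (5.193, 5.615) in the un-rotated model frame. The nearest boundary edge runs (0.00, 28.50)→(0.00, 0.00); distance from the point to it = 5.19 mm. The point is inside the cross-section and 5.19 mm from the nearest boundary — more than the 0.5 mm shell width (2 × 0.25), so it's in the infill interior.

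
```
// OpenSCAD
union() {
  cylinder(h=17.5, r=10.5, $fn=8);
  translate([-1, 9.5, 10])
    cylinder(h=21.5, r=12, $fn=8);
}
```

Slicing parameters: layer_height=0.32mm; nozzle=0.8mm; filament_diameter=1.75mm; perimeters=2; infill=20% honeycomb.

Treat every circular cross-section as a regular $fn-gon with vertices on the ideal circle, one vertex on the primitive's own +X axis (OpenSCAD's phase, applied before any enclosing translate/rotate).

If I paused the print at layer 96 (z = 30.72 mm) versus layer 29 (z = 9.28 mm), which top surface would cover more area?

Layer 96 (z = 30.72): the cylinder does not reach this height (z outside [0, 17.5]); the r=12 cylinder at (-1, 9.5) gives a regular 8-gon of circumradius 12 (constant along its height) (area = (8/2)·12.000²·sin(360°/8) = 407.29 mm²); Merging all regions: only the r=12 cylinder at (-1, 9.5) is present, so the union is just that shape — area = 407.29 mm². So its area = 407.29 mm². Layer 29 (z = 9.28): the r=10.5 cylinder contributes a regular 8-gon of circumradius 10.5 (area = (8/2)·10.500²·sin(360°/8) = 311.83 mm²); the cylinder at (-1, 9.5) is not intersected at this z (z outside [10, 31.5]); Merging all regions: only the r=10.5 cylinder is present, so the union is just that shape — area = 311.83 mm². So its area = 311.83 mm². Layer 96 is larger (407.29 vs 311.83 mm²).

layer 96 (z = 30.72 mm)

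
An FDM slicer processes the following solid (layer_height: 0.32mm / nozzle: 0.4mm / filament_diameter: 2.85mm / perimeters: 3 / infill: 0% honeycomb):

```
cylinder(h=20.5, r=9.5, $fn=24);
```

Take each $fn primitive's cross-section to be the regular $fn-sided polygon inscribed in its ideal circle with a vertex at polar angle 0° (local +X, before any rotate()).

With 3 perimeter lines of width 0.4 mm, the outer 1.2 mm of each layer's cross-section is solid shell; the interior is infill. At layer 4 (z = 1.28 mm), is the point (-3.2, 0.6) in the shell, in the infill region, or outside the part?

At z = 1.28 mm: the r=9.5 cylinder contributes a regular 24-gon of circumradius 9.5. Overall, the cross-section is a single solid region. The nearest boundary edge runs (-9.18, 2.46)→(-9.50, 0.00); distance from the point to it = 6.17 mm. The point is inside the cross-section and 6.17 mm from the nearest boundary — more than the 1.2 mm shell width (3 × 0.4), so it's in the infill interior.

infill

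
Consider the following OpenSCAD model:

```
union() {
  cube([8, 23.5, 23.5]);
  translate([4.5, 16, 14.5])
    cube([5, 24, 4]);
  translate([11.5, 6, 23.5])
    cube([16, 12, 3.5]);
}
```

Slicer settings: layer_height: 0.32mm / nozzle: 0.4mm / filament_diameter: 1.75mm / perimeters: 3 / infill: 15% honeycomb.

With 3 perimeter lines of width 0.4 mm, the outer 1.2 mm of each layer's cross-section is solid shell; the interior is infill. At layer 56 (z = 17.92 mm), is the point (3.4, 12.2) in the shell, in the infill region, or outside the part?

infill

At z = 17.92 mm: the cube is present — its section is the full 8×23.5 rectangle; the cube at (4.5, 16) is present — its section is the full 5×24 rectangle; the cube at (11.5, 6) is not intersected at this z (z outside [23.5, 27]); Taking the union: the regions partially overlap (shared area 26.25 mm²), so overlapping operands fuse into one piece — 1 connected region. Overall, the cross-section is a single solid region. The nearest boundary edge runs (0.00, 0.00)→(0.00, 23.50); distance from the point to it = 3.40 mm. The point is inside the cross-section and 3.40 mm from the nearest boundary — more than the 1.2 mm shell width (3 × 0.4), so it's in the infill interior.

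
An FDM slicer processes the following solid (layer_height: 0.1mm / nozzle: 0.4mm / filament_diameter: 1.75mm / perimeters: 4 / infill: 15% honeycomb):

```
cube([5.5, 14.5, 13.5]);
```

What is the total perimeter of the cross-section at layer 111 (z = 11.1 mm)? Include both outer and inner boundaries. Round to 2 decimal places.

At z = 11.1 mm: the 5.5×14.5 cube contributes its full rectangle (perimeter 40.00 mm). Overall, the cross-section is a single solid region. Total boundary length (outer) = 40.00 mm.

40.00 mm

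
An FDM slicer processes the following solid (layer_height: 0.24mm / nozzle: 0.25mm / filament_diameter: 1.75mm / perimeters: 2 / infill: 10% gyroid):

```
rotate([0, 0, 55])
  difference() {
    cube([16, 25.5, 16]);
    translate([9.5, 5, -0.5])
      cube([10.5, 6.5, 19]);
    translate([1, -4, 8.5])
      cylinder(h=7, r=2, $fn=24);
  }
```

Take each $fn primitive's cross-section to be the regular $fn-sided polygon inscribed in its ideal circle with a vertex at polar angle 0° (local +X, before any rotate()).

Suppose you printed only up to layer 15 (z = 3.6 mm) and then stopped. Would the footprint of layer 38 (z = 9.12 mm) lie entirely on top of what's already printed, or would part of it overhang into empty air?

Compare the two slices. At z = 3.6: the 16×25.5 cube contributes its full rectangle (area 408.00 mm²); the cube at (9.5, 5) (footprint 10.5×6.5) is included at this height (area 68.25 mm²); the cylinder at (1, -4) is not intersected at this z (z outside [8.5, 15.5]); Subtracting the remaining from the first: starting from the 16×25.5 cube (408.00 mm²), the 10.5×6.5 cube at (9.5, 5) partially overlaps it — only the 42.25 mm² overlap (of its 68.25 mm²) is removed, clipping the outline — area = 365.75 mm²; (rotated 55° about Z; rotation is an isometry so areas/perimeters/island counts are preserved). At z = 9.12: the 16×25.5 cube contributes its full rectangle (area 408.00 mm²); the cube at (9.5, 5) (footprint 10.5×6.5) is included at this height (area 68.25 mm²); the r=2 cylinder at (1, -4) contributes a regular 24-gon of circumradius 2 (area = (24/2)·2.000²·sin(360°/24) = 12.42 mm²); After the difference (first − rest): starting from the 16×25.5 cube (408.00 mm²), the 10.5×6.5 cube at (9.5, 5) partially overlaps it — only the 42.25 mm² overlap (of its 68.25 mm²) is removed, clipping the outline; the r=2 cylinder at (1, -4) misses the remaining region (no effect) — area = 365.75 mm²; (rotated 55° about Z; rotation is an isometry so areas/perimeters/island counts are preserved). Checking containment: the cross-section at z = 9.12 is a subset of the cross-section at z = 3.6.

entirely on top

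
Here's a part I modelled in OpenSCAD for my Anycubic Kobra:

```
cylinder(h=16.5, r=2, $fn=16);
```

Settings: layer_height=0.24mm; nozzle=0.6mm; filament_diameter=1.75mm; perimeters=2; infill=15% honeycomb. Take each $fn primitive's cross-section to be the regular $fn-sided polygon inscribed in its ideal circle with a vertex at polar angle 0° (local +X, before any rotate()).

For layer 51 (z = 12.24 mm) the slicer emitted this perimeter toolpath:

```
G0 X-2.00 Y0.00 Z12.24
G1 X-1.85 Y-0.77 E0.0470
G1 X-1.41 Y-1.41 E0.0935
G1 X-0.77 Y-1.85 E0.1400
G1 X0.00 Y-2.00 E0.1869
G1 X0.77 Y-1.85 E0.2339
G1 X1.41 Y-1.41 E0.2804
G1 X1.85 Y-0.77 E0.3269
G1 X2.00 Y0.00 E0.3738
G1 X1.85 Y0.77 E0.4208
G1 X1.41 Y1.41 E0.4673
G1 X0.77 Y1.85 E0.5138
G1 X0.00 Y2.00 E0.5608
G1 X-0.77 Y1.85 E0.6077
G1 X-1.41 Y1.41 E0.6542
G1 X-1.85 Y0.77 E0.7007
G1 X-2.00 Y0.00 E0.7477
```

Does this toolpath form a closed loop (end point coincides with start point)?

yes

Start point (G0): (-2.00, 0.00). End point (last G1): the path returns to the start — closed.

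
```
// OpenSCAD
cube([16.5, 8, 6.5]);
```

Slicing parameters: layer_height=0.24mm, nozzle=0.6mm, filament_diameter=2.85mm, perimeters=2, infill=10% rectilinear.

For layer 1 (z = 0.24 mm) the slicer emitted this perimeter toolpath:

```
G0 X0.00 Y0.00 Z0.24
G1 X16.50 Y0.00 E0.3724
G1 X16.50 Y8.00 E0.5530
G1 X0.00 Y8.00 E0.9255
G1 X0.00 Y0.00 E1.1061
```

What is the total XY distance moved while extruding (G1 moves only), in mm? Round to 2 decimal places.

Sum the Euclidean lengths of each G1 segment: total = 49.00 mm.

49.00 mm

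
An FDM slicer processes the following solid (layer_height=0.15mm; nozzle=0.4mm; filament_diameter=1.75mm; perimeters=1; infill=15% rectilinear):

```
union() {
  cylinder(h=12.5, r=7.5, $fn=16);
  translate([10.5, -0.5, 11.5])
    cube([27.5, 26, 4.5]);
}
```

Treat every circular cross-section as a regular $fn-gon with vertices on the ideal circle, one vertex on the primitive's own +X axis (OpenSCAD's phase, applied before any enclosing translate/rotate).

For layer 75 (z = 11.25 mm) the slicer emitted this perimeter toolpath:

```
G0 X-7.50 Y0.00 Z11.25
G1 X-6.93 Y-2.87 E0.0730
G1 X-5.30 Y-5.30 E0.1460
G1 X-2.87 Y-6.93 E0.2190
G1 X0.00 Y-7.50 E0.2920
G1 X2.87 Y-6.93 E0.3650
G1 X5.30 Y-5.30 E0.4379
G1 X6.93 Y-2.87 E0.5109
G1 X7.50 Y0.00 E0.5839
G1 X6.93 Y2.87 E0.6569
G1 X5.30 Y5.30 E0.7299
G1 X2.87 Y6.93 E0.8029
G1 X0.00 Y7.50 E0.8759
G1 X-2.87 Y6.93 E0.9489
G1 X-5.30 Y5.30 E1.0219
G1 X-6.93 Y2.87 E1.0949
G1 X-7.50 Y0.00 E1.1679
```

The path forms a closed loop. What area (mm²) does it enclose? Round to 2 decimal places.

Apply the shoelace formula to the sequence of (X, Y) vertices; enclosed area = 172.17 mm².

172.17 mm²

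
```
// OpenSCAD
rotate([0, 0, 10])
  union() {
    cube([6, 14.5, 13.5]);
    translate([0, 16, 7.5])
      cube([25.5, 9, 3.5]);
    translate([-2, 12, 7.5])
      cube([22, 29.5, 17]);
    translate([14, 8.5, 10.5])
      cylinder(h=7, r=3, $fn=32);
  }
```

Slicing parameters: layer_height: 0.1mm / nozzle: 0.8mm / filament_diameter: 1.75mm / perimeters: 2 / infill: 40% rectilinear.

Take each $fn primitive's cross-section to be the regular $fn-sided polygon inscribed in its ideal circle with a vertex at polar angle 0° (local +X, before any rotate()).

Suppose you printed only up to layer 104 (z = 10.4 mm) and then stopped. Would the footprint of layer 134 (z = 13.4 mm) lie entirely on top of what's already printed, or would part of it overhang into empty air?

Compare the two slices. At z = 10.4: the cube (footprint 6×14.5) is included at this height (area 87.00 mm²); the cube at (0, 16) (footprint 25.5×9) is included at this height (area 229.50 mm²); the 22×29.5 cube at (-2, 12) contributes its full rectangle (area 649.00 mm²); the cylinder at (14, 8.5) is absent (z outside [10.5, 17.5]); Taking the union: the regions partially overlap — summed areas 965.50 mm² minus the doubly-counted overlap 195.00 mm² gives 770.50 mm² — area = 770.50 mm²; (rotated 10° about Z; rotation is an isometry so areas/perimeters/island counts are preserved). At z = 13.4: the 6×14.5 cube contributes its full rectangle (area 87.00 mm²); the cube at (0, 16) is absent (z outside [7.5, 11]); the cube at (-2, 12) (footprint 22×29.5) is included at this height (area 649.00 mm²); the r=3 cylinder at (14, 8.5) contributes a regular 32-gon of circumradius 3 (area = (32/2)·3.000²·sin(360°/32) = 28.09 mm²); Taking the union: the regions partially overlap — summed areas 764.09 mm² minus the doubly-counted overlap 15.00 mm² gives 749.09 mm² — area = 749.09 mm²; (rotated 10° about Z; rotation is an isometry so areas/perimeters/island counts are preserved). Checking containment: at z = 13.4 the cross-section extends beyond the z = 10.4 cross-section by about 28.09 mm².

part overhangs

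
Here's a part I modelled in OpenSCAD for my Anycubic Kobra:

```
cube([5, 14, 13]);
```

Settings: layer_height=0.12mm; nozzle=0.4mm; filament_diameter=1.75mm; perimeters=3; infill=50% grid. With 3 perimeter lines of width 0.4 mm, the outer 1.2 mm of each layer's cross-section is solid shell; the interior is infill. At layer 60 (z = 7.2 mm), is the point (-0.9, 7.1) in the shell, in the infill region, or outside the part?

At z = 7.2 mm: the 5×14 cube contributes its full rectangle. Overall, the cross-section is a single solid region. The nearest boundary edge runs (0.00, 14.00)→(0.00, 0.00); distance from the point to it = 0.90 mm. The point is not inside any of the regions above, so it lies outside the cross-section (0.90 mm from the nearest boundary).

outside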